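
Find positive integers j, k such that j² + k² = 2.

Search for j with 2 - j² a perfect square.
j = 1: 2 - 1² = 2 - 1 = 1 = 1² ✓
So j = 1, k = 1.

j = 1, k = 1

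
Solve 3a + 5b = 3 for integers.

Step 1: Check solvability.
gcd(3, 5) = 1
Since 1 divides 3, solutions exist.

Step 2: Apply extended Euclidean algorithm to find gcd.
We find integers such that 3*x0 + 5*y0 = 1

Step 3: Scale the particular solution.
Multiply by 3/1 = 3:
a = 6, b = -3

Step 4: Verify.
3*(6) + 5*(-3) = 3 = 3 ✓

a = 6, b = -3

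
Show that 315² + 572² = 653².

Compute a² + b²:
315² + 572² = 99225 + 327184 = 426409
Compute c²:
653² = 426409
Since 426409 = 426409, it is a Pythagorean triple.

Yes, it is a Pythagorean triple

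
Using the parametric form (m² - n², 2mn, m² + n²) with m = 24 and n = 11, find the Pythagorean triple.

a = m² - n² = 24² - 11² = 576 - 121 = 455
b = 2mn = 2·24·11 = 528
c = m² + n² = 576 + 121 = 697
Verify: 455² + 528² = 207025 + 278784 = 485809 = 697² ✓

(455, 528, 697)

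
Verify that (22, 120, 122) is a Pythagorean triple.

Compute a² + b²:
22² + 120² = 484 + 14400 = 14884
Compute c²:
122² = 14884
Since 14884 = 14884, it is a Pythagorean triple.

Yes, it is a Pythagorean triple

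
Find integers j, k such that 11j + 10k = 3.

Step 1: Check solvability.
gcd(11, 10) = 1
Since 1 divides 3, solutions exist.

Step 2: Apply extended Euclidean algorithm to find gcd.
We find integers such that 11*x0 + 10*y0 = 1

Step 3: Scale the particular solution.
Multiply by 3/1 = 3:
j = 3, k = -3

Step 4: Verify.
11*(3) + 10*(-3) = 3 = 3 ✓

j = 3, k = -3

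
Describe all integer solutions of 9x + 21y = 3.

Step 1: Compute gcd(9, 21) = 3.
Since 3 divides 3, solutions exist.

Step 2: Find a particular solution using extended Euclidean algorithm.
We get x₀ = -2, y₀ = 1.
Check: 9*-2 + 21*1 = 3 = 3 ✓

Step 3: Write the general solution.
x = -2 + (21/3)t = -2 + 7t
y = 1 - (9/3)t = 1 - 3t
for any integer t.

x = -2 + 7t, y = 1 - 3t for integer t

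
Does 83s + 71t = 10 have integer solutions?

Step 1: Compute gcd(83, 71).
gcd(83, 71) = 1

Step 2: Check divisibility.
Does 1 divide 10? 10 = 1 x 10, so yes.

By the theorem on linear Diophantine equations, 83s + 71t = 10 has integer solutions if and only if gcd(83, 71) divides 10. Since 1 | 10, solutions exist.

Yes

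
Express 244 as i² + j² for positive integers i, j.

We need to find integers i, j > 0 such that i² + j² = 244.
Trying i = 10: j² = 244 - 10² = 244 - 100 = 144
j = 12
Check: 10² + 12² = 100 + 144 = 244 ✓

244 = 10² + 12²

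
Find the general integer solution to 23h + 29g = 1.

Step 1: Compute gcd(23, 29) = 1.
Since 1 divides 1, solutions exist.

Step 2: Find a particular solution using extended Euclidean algorithm.
We get h₀ = -5, g₀ = 4.
Check: 23*-5 + 29*4 = 1 = 1 ✓

Step 3: Write the general solution.
h = -5 + (29/1)t = -5 + 29t
g = 4 - (23/1)t = 4 - 23t
for any integer t.

h = -5 + 29t, g = 4 - 23t for integer t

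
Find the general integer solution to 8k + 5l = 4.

Step 1: Compute gcd(8, 5) = 1.
Since 1 divides 4, solutions exist.

Step 2: Find a particular solution using extended Euclidean algorithm.
We get k₀ = 8, l₀ = -12.
Check: 8*8 + 5*-12 = 4 = 4 ✓

Step 3: Write the general solution.
k = 8 + (5/1)t = 8 + 5t
l = -12 - (8/1)t = -12 - 8t
for any integer t.

k = 8 + 5t, l = -12 - 8t for integer t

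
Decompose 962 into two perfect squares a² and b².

We need to find integers a, b > 0 such that a² + b² = 962.
Trying a = 1: b² = 962 - 1² = 962 - 1 = 961
b = 31
Check: 1² + 31² = 1 + 961 = 962 ✓

962 = 1² + 31²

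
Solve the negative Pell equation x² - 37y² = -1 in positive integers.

We need x² = 37y² - 1. Try successive y:
y = 1: x² = 37·1² - 1 = 36 = 6² ✓
Check: 6² - 37·1² = 36 - 37 = -1 ✓

x = 6, y = 1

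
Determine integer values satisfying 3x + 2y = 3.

Step 1: Check solvability.
gcd(3, 2) = 1
Since 1 divides 3, solutions exist.

Step 2: Apply extended Euclidean algorithm to find gcd.
We find integers such that 3*x0 + 2*y0 = 1

Step 3: Scale the particular solution.
Multiply by 3/1 = 3:
x = 3, y = -3

Step 4: Verify.
3*(3) + 2*(-3) = 3 = 3 ✓

x = 3, y = -3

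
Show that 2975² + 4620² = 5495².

Compute a² + b² = 2975² + 4620² = 8850625 + 21344400 = 30195025
Compute c² = 5495² = 30195025
Since 30195025 = 30195025, confirmed.

Yes, it is a Pythagorean triple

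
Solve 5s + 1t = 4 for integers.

Step 1: Check solvability.
gcd(5, 1) = 1
Since 1 divides 4, solutions exist.

Step 2: Apply extended Euclidean algorithm to find gcd.
We find integers such that 5*x0 + 1*y0 = 1

Step 3: Scale the particular solution.
Multiply by 4/1 = 4:
s = 0, t = 4

Step 4: Verify.
5*(0) + 1*(4) = 4 = 4 ✓

s = 0, t = 4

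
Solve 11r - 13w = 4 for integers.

Step 1: Check solvability.
gcd(11, 13) = 1
Since 1 divides 4, solutions exist.

Step 2: Apply extended Euclidean algorithm to find gcd.
We find integers such that 11*x0 + 13*y0 = 1

Step 3: Scale the particular solution.
Multiply by 4/1 = 4:
r = 24, w = 20

Step 4: Verify.
11*(24) - 13*(20) = 4 = 4 ✓

r = 24, w = 20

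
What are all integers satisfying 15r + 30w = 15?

Step 1: Compute gcd(15, 30) = 15.
Since 15 divides 15, solutions exist.

Step 2: Find a particular solution using extended Euclidean algorithm.
We get r₀ = 1, w₀ = 0.
Check: 15*1 + 30*0 = 15 = 15 ✓

Step 3: Write the general solution.
r = 1 + (30/15)t = 1 + 2t
w = 0 - (15/15)t = 0 - 1t
for any integer t.

r = 1 + 2t, w = 0 - 1t for integer t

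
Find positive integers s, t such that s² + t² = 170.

Search for s with 170 - s² a perfect square.
s = 1: 170 - 1² = 170 - 1 = 169 = 13² ✓
So s = 1, t = 13.

s = 1, t = 13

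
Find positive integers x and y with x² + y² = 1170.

We need to find integers x, y > 0 such that x² + y² = 1170.
Trying x = 9: y² = 1170 - 9² = 1170 - 81 = 1089
y = 33
Check: 9² + 33² = 81 + 1089 = 1170 ✓

1170 = 9² + 33²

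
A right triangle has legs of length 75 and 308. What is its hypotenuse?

c² = a² + b² = 75² + 308² = 5625 + 94864 = 100489
c = 317

317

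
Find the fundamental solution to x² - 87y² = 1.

We seek the smallest positive integers (x, y) with x² - 87y² = 1, i.e., x² = 87y² + 1.
Try successive y values:
y = 1: x² = 87·1² + 1 = 88, not a perfect square
y = 2: x² = 87·2² + 1 = 349, not a perfect square
y = 3: x² = 87·3² + 1 = 784, x = 28 ✓

Verify: 28² - 87·3² = 784 - 783 = 1 ✓

x = 28, y = 3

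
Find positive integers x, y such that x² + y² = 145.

Search for x with 145 - x² a perfect square.
x = 1: 145 - 1² = 145 - 1 = 144 = 12² ✓
So x = 1, y = 12.

x = 1, y = 12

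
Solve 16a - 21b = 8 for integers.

Step 1: Check solvability.
gcd(16, 21) = 1
Since 1 divides 8, solutions exist.

Step 2: Apply extended Euclidean algorithm to find gcd.
We find integers such that 16*x0 + 21*y0 = 1

Step 3: Scale the particular solution.
Multiply by 8/1 = 8:
a = 32, b = 24

Step 4: Verify.
16*(32) - 21*(24) = 8 = 8 ✓

a = 32, b = 24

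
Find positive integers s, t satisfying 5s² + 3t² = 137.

Try small values of s and check whether (137 - 5s²)/3 is a perfect square.
s = 5: 5·5² = 125, so 3t² = 137 - 125 = 12, giving t² = 4, t = 2.
Check: 5·5² + 3·2² = 125 + 12 = 137 ✓

s = 5, t = 2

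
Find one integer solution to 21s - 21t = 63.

Step 1: Check solvability.
gcd(21, 21) = 21
Since 21 divides 63, solutions exist.

Step 2: Apply extended Euclidean algorithm to find gcd.
We find integers such that 21*x0 + 21*y0 = 21

Step 3: Scale the particular solution.
Multiply by 63/21 = 3:
s = 0, t = -3

Step 4: Verify.
21*(0) - 21*(-3) = 63 = 63 ✓

s = 0, t = -3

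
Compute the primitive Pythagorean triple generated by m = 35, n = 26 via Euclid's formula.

a = m² - n² = 1225 - 676 = 549
b = 2mn = 2·35·26 = 1820
c = m² + n² = 1225 + 676 = 1901
Verify: 549² + 1820² = 301401 + 3312400 = 3613801 = 1901² ✓

(549, 1820, 1901)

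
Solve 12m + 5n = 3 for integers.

Step 1: Check solvability.
gcd(12, 5) = 1
Since 1 divides 3, solutions exist.

Step 2: Apply extended Euclidean algorithm to find gcd.
We find integers such that 12*x0 + 5*y0 = 1

Step 3: Scale the particular solution.
Multiply by 3/1 = 3:
m = -6, n = 15

Step 4: Verify.
12*(-6) + 5*(15) = 3 = 3 ✓

m = -6, n = 15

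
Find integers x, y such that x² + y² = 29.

We need to find integers x, y > 0 such that x² + y² = 29.
Trying x = 2: y² = 29 - 2² = 29 - 4 = 25
y = 5
Check: 2² + 5² = 4 + 25 = 29 ✓

29 = 2² + 5²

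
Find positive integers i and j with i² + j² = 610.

We need to find integers i, j > 0 such that i² + j² = 610.
Trying i = 9: j² = 610 - 9² = 610 - 81 = 529
j = 23
Check: 9² + 23² = 81 + 529 = 610 ✓

610 = 9² + 23²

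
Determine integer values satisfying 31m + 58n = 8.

Step 1: Check solvability.
gcd(31, 58) = 1
Since 1 divides 8, solutions exist.

Step 2: Apply extended Euclidean algorithm to find gcd.
We find integers such that 31*x0 + 58*y0 = 1

Step 3: Scale the particular solution.
Multiply by 8/1 = 8:
m = 120, n = -64

Step 4: Verify.
31*(120) + 58*(-64) = 8 = 8 ✓

m = 120, n = -64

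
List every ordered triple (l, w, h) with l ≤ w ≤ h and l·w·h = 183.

Iterate l from 1 to ⌊183^(1/3)⌋. For each l dividing 183, iterate w ≥ l with w dividing 183/l, and set h = 183/(l·w).
Triples found (2): (1×1×183), (1×3×61)

(1×1×183), (1×3×61)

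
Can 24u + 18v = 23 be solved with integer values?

Step 1: Compute gcd(24, 18).
gcd(24, 18) = 6

Step 2: Check divisibility.
Does 6 divide 23? 23 = 6 x 3 + 5, so no.

By the theorem on linear Diophantine equations, 24u + 18v = 23 has integer solutions if and only if gcd(24, 18) divides 23. Since 6 does not divide 23, no solutions exist.

No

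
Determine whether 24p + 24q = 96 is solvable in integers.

Step 1: Compute gcd(24, 24).
gcd(24, 24) = 24

Step 2: Check divisibility.
Does 24 divide 96? 96 = 24 x 4, so yes.

By the theorem on linear Diophantine equations, 24p + 24q = 96 has integer solutions if and only if gcd(24, 24) divides 96. Since 24 | 96, solutions exist.

Yes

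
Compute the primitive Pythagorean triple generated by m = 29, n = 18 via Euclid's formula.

a = m² - n² = 29² - 18² = 841 - 324 = 517
b = 2mn = 2·29·18 = 1044
c = m² + n² = 841 + 324 = 1165
Verify: 517² + 1044² = 267289 + 1089936 = 1357225 = 1165² ✓

(517, 1044, 1165)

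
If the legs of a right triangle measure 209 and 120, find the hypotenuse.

c² = a² + b² = 209² + 120² = 43681 + 14400 = 58081
c = 241

241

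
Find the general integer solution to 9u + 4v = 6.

Step 1: Compute gcd(9, 4) = 1.
Since 1 divides 6, solutions exist.

Step 2: Find a particular solution using extended Euclidean algorithm.
We get u₀ = 6, v₀ = -12.
Check: 9*6 + 4*-12 = 6 = 6 ✓

Step 3: Write the general solution.
u = 6 + (4/1)t = 6 + 4t
v = -12 - (9/1)t = -12 - 9t
for any integer t.

u = 6 + 4t, v = -12 - 9t for integer t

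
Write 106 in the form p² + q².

We need to find integers p, q > 0 such that p² + q² = 106.
Trying p = 5: q² = 106 - 5² = 106 - 25 = 81
q = 9
Check: 5² + 9² = 25 + 81 = 106 ✓

106 = 5² + 9²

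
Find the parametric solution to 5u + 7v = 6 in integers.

Step 1: Compute gcd(5, 7) = 1.
Since 1 divides 6, solutions exist.

Step 2: Find a particular solution using extended Euclidean algorithm.
We get u₀ = 18, v₀ = -12.
Check: 5*18 + 7*-12 = 6 = 6 ✓

Step 3: Write the general solution.
u = 18 + (7/1)t = 18 + 7t
v = -12 - (5/1)t = -12 - 5t
for any integer t.

u = 18 + 7t, v = -12 - 5t for integer t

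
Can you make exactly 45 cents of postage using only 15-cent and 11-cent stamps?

We need non-negative x, y with 15x + 11y = 45.
gcd(15, 11) = 1 divides 45, so integer solutions exist.
Search for a non-negative one: x = 3 gives 11y = 45 - 45 = 0, so y = 0.
Check: 15·3 + 11·0 = 45 ✓

Yes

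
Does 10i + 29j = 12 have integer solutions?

Step 1: Compute gcd(10, 29).
gcd(10, 29) = 1

Step 2: Check divisibility.
Does 1 divide 12? 12 = 1 x 12, so yes.

By the theorem on linear Diophantine equations, 10i + 29j = 12 has integer solutions if and only if gcd(10, 29) divides 12. Since 1 | 12, solutions exist.

Yes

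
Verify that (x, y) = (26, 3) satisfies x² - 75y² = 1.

Compute x² = 26² = 676
Compute 75y² = 75·3² = 75·9 = 675
x² - 75y² = 676 - 675 = 1
Since this equals 1, (26, 3) is a solution.

Yes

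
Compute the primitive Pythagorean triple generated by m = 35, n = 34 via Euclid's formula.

a = m² - n² = 1225 - 1156 = 69
b = 2mn = 2·35·34 = 2380
c = m² + n² = 1225 + 1156 = 2381
Verify: 69² + 2380² = 4761 + 5664400 = 5669161 = 2381² ✓

(69, 2380, 2381)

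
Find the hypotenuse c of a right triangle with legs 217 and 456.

c² = a² + b² = 217² + 456² = 47089 + 207936 = 255025
c = sqrt(255025) = 505

505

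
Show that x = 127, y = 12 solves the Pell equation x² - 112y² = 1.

Compute x² = 127² = 16129
Compute 112y² = 112·12² = 112·144 = 16128
x² - 112y² = 16129 - 16128 = 1
Since this equals 1, (127, 12) is a solution.

Yes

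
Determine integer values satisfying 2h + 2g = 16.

Step 1: Check solvability.
gcd(2, 2) = 2
Since 2 divides 16, solutions exist.

Step 2: Apply extended Euclidean algorithm to find gcd.
We find integers such that 2*x0 + 2*y0 = 2

Step 3: Scale the particular solution.
Multiply by 16/2 = 8:
h = 0, g = 8

Step 4: Verify.
2*(0) + 2*(8) = 16 = 16 ✓

h = 0, g = 8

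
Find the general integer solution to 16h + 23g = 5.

Step 1: Compute gcd(16, 23) = 1.
Since 1 divides 5, solutions exist.

Step 2: Find a particular solution using extended Euclidean algorithm.
We get h₀ = -50, g₀ = 35.
Check: 16*-50 + 23*35 = 5 = 5 ✓

Step 3: Write the general solution.
h = -50 + (23/1)t = -50 + 23t
g = 35 - (16/1)t = 35 - 16t
for any integer t.

h = -50 + 23t, g = 35 - 16t for integer t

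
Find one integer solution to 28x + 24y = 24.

Step 1: Check solvability.
gcd(28, 24) = 4
Since 4 divides 24, solutions exist.

Step 2: Apply extended Euclidean algorithm to find gcd.
We find integers such that 28*x0 + 24*y0 = 4

Step 3: Scale the particular solution.
Multiply by 24/4 = 6:
x = 6, y = -6

Step 4: Verify.
28*(6) + 24*(-6) = 24 = 24 ✓

x = 6, y = -6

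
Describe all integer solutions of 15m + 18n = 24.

Step 1: Compute gcd(15, 18) = 3.
Since 3 divides 24, solutions exist.

Step 2: Find a particular solution using extended Euclidean algorithm.
We get m₀ = -8, n₀ = 8.
Check: 15*-8 + 18*8 = 24 = 24 ✓

Step 3: Write the general solution.
m = -8 + (18/3)t = -8 + 6t
n = 8 - (15/3)t = 8 - 5t
for any integer t.

m = -8 + 6t, n = 8 - 5t for integer t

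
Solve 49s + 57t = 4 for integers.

Step 1: Check solvability.
gcd(49, 57) = 1
Since 1 divides 4, solutions exist.

Step 2: Apply extended Euclidean algorithm to find gcd.
We find integers such that 49*x0 + 57*y0 = 1

Step 3: Scale the particular solution.
Multiply by 4/1 = 4:
s = 28, t = -24

Step 4: Verify.
49*(28) + 57*(-24) = 4 = 4 ✓

s = 28, t = -24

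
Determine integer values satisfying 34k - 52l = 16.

Step 1: Check solvability.
gcd(34, 52) = 2
Since 2 divides 16, solutions exist.

Step 2: Apply extended Euclidean algorithm to find gcd.
We find integers such that 34*x0 + 52*y0 = 2

Step 3: Scale the particular solution.
Multiply by 16/2 = 8:
k = -24, l = -16

Step 4: Verify.
34*(-24) - 52*(-16) = 16 = 16 ✓

k = -24, l = -16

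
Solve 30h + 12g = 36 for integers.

Step 1: Check solvability.
gcd(30, 12) = 6
Since 6 divides 36, solutions exist.

Step 2: Apply extended Euclidean algorithm to find gcd.
We find integers such that 30*x0 + 12*y0 = 6

Step 3: Scale the particular solution.
Multiply by 36/6 = 6:
h = 6, g = -12

Step 4: Verify.
30*(6) + 12*(-12) = 36 = 36 ✓

h = 6, g = -12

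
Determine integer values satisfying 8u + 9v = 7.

Step 1: Check solvability.
gcd(8, 9) = 1
Since 1 divides 7, solutions exist.

Step 2: Apply extended Euclidean algorithm to find gcd.
We find integers such that 8*x0 + 9*y0 = 1

Step 3: Scale the particular solution.
Multiply by 7/1 = 7:
u = -7, v = 7

Step 4: Verify.
8*(-7) + 9*(7) = 7 = 7 ✓

u = -7, v = 7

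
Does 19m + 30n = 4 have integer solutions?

Step 1: Compute gcd(19, 30).
gcd(19, 30) = 1

Step 2: Check divisibility.
Does 1 divide 4? 4 = 1 x 4, so yes.

By the theorem on linear Diophantine equations, 19m + 30n = 4 has integer solutions if and only if gcd(19, 30) divides 4. Since 1 | 4, solutions exist.

Yes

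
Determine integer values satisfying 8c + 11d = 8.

Step 1: Check solvability.
gcd(8, 11) = 1
Since 1 divides 8, solutions exist.

Step 2: Apply extended Euclidean algorithm to find gcd.
We find integers such that 8*x0 + 11*y0 = 1

Step 3: Scale the particular solution.
Multiply by 8/1 = 8:
c = -32, d = 24

Step 4: Verify.
8*(-32) + 11*(24) = 8 = 8 ✓

c = -32, d = 24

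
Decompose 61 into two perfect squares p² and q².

We need to find integers p, q > 0 such that p² + q² = 61.
Trying p = 5: q² = 61 - 5² = 61 - 25 = 36
q = 6
Check: 5² + 6² = 25 + 36 = 61 ✓

61 = 5² + 6²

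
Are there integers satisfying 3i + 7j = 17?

Step 1: Compute gcd(3, 7).
gcd(3, 7) = 1

Step 2: Check divisibility.
Does 1 divide 17? 17 = 1 x 17, so yes.

By the theorem on linear Diophantine equations, 3i + 7j = 17 has integer solutions if and only if gcd(3, 7) divides 17. Since 1 | 17, solutions exist.

Yes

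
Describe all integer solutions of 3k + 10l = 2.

Step 1: Compute gcd(3, 10) = 1.
Since 1 divides 2, solutions exist.

Step 2: Find a particular solution using extended Euclidean algorithm.
We get k₀ = -6, l₀ = 2.
Check: 3*-6 + 10*2 = 2 = 2 ✓

Step 3: Write the general solution.
k = -6 + (10/1)t = -6 + 10t
l = 2 - (3/1)t = 2 - 3t
for any integer t.

k = -6 + 10t, l = 2 - 3t for integer t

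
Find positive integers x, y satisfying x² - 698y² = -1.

We need x² = 698y² - 1. Try successive y:
y = 1: x² = 698·1² - 1 = 697, not a perfect square
y = 2: x² = 698·2² - 1 = 2791, not a perfect square
y = 3: x² = 698·3² - 1 = 6281, not a perfect square
...
y = 193: x² = 698·193² - 1 = 25999801 = 5099² ✓
Check: 5099² - 698·193² = 25999801 - 25999802 = -1 ✓

x = 5099, y = 193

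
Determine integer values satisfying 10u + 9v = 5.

Step 1: Check solvability.
gcd(10, 9) = 1
Since 1 divides 5, solutions exist.

Step 2: Apply extended Euclidean algorithm to find gcd.
We find integers such that 10*x0 + 9*y0 = 1

Step 3: Scale the particular solution.
Multiply by 5/1 = 5:
u = 5, v = -5

Step 4: Verify.
10*(5) + 9*(-5) = 5 = 5 ✓

u = 5, v = -5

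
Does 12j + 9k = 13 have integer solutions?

Step 1: Compute gcd(12, 9).
gcd(12, 9) = 3

Step 2: Check divisibility.
Does 3 divide 13? 13 = 3 x 4 + 1, so no.

By the theorem on linear Diophantine equations, 12j + 9k = 13 has integer solutions if and only if gcd(12, 9) divides 13. Since 3 does not divide 13, no solutions exist.

No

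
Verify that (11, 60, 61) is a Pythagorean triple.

Compute a² + b²:
11² + 60² = 121 + 3600 = 3721
Compute c²:
61² = 3721
Since 3721 = 3721, it is a Pythagorean triple.

Yes, it is a Pythagorean triple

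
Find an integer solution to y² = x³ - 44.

Try small integer x values and check whether x³ - 44 is a perfect square.
x = 5: x³ - 44 = 5³ - 44 = 125 - 44 = 81
Is 81 a perfect square? 9² = 81 ✓
So (x, y) = (5, -9) is a solution.

x = 5, y = -9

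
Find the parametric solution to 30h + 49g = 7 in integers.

Step 1: Compute gcd(30, 49) = 1.
Since 1 divides 7, solutions exist.

Step 2: Find a particular solution using extended Euclidean algorithm.
We get h₀ = 126, g₀ = -77.
Check: 30*126 + 49*-77 = 7 = 7 ✓

Step 3: Write the general solution.
h = 126 + (49/1)t = 126 + 49t
g = -77 - (30/1)t = -77 - 30t
for any integer t.

h = 126 + 49t, g = -77 - 30t for integer t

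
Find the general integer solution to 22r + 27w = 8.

Step 1: Compute gcd(22, 27) = 1.
Since 1 divides 8, solutions exist.

Step 2: Find a particular solution using extended Euclidean algorithm.
We get r₀ = -88, w₀ = 72.
Check: 22*-88 + 27*72 = 8 = 8 ✓

Step 3: Write the general solution.
r = -88 + (27/1)t = -88 + 27t
w = 72 - (22/1)t = 72 - 22t
for any integer t.

r = -88 + 27t, w = 72 - 22t for integer t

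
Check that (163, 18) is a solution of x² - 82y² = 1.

Compute x² = 163² = 26569
Compute 82y² = 82·18² = 82·324 = 26568
x² - 82y² = 26569 - 26568 = 1
Since this equals 1, (163, 18) is a solution.

Yes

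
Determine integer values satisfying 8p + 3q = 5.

Step 1: Check solvability.
gcd(8, 3) = 1
Since 1 divides 5, solutions exist.

Step 2: Apply extended Euclidean algorithm to find gcd.
We find integers such that 8*x0 + 3*y0 = 1

Step 3: Scale the particular solution.
Multiply by 5/1 = 5:
p = -5, q = 15

Step 4: Verify.
8*(-5) + 3*(15) = 5 = 5 ✓

p = -5, q = 15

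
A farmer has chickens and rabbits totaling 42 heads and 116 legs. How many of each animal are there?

Let c = chickens, r = rabbits.
Heads: c + r = 42
Legs: 2c + 4r = 116
From the first equation, c = 42 - r. Substitute:
2(42 - r) + 4r = 116
84 + 2r = 116
r = (116 - 84)/2 = 16
c = 42 - 16 = 26

Chickens: 26, Rabbits: 16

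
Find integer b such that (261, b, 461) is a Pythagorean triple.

b² = c² - a² = 461² - 261² = 212521 - 68121 = 144400
b = sqrt(144400) = 380

380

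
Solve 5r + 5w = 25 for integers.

Step 1: Check solvability.
gcd(5, 5) = 5
Since 5 divides 25, solutions exist.

Step 2: Apply extended Euclidean algorithm to find gcd.
We find integers such that 5*x0 + 5*y0 = 5

Step 3: Scale the particular solution.
Multiply by 25/5 = 5:
r = 0, w = 5

Step 4: Verify.
5*(0) + 5*(5) = 25 = 25 ✓

r = 0, w = 5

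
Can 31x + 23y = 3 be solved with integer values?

Step 1: Compute gcd(31, 23).
gcd(31, 23) = 1

Step 2: Check divisibility.
Does 1 divide 3? 3 = 1 x 3, so yes.

By the theorem on linear Diophantine equations, 31x + 23y = 3 has integer solutions if and only if gcd(31, 23) divides 3. Since 1 | 3, solutions exist.

Yes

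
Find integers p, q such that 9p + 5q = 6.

Step 1: Check solvability.
gcd(9, 5) = 1
Since 1 divides 6, solutions exist.

Step 2: Apply extended Euclidean algorithm to find gcd.
We find integers such that 9*x0 + 5*y0 = 1

Step 3: Scale the particular solution.
Multiply by 6/1 = 6:
p = -6, q = 12

Step 4: Verify.
9*(-6) + 5*(12) = 6 = 6 ✓

p = -6, q = 12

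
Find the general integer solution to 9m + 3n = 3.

Step 1: Compute gcd(9, 3) = 3.
Since 3 divides 3, solutions exist.

Step 2: Find a particular solution using extended Euclidean algorithm.
We get m₀ = 0, n₀ = 1.
Check: 9*0 + 3*1 = 3 = 3 ✓

Step 3: Write the general solution.
m = 0 + (3/3)t = 0 + 1t
n = 1 - (9/3)t = 1 - 3t
for any integer t.

m = 0 + 1t, n = 1 - 3t for integer t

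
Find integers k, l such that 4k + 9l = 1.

Step 1: Check solvability.
gcd(4, 9) = 1
Since 1 divides 1, solutions exist.

Step 2: Apply extended Euclidean algorithm to find gcd.
We find integers such that 4*x0 + 9*y0 = 1

Step 3: Scale the particular solution.
Multiply by 1/1 = 1:
k = -2, l = 1

Step 4: Verify.
4*(-2) + 9*(1) = 1 = 1 ✓

k = -2, l = 1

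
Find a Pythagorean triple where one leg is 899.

We need the other leg and hypotenuse such that 899² + x² = c².
Take x = 60, c = 901: 899² + 60² = 808201 + 3600 = 811801 = 901² ✓
Triple: (899, 60, 901)

(899, 60, 901)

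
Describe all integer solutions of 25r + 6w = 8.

Step 1: Compute gcd(25, 6) = 1.
Since 1 divides 8, solutions exist.

Step 2: Find a particular solution using extended Euclidean algorithm.
We get r₀ = 8, w₀ = -32.
Check: 25*8 + 6*-32 = 8 = 8 ✓

Step 3: Write the general solution.
r = 8 + (6/1)t = 8 + 6t
w = -32 - (25/1)t = -32 - 25t
for any integer t.

r = 8 + 6t, w = -32 - 25t for integer t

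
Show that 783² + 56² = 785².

Compute a² + b² = 783² + 56² = 613089 + 3136 = 616225
Compute c² = 785² = 616225
Since 616225 = 616225, confirmed.

Yes, it is a Pythagorean triple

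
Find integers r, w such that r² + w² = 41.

We need to find integers r, w > 0 such that r² + w² = 41.
Trying r = 4: w² = 41 - 4² = 41 - 16 = 25
w = 5
Check: 4² + 5² = 16 + 25 = 41 ✓

41 = 4² + 5²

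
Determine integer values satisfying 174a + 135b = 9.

Step 1: Check solvability.
gcd(174, 135) = 3
Since 3 divides 9, solutions exist.

Step 2: Apply extended Euclidean algorithm to find gcd.
We find integers such that 174*x0 + 135*y0 = 3

Step 3: Scale the particular solution.
Multiply by 9/3 = 3:
a = 21, b = -27

Step 4: Verify.
174*(21) + 135*(-27) = 9 = 9 ✓

a = 21, b = -27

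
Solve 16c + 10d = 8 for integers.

Step 1: Check solvability.
gcd(16, 10) = 2
Since 2 divides 8, solutions exist.

Step 2: Apply extended Euclidean algorithm to find gcd.
We find integers such that 16*x0 + 10*y0 = 2

Step 3: Scale the particular solution.
Multiply by 8/2 = 4:
c = 8, d = -12

Step 4: Verify.
16*(8) + 10*(-12) = 8 = 8 ✓

c = 8, d = -12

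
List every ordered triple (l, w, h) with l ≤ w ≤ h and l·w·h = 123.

Iterate l from 1 to ⌊123^(1/3)⌋. For each l dividing 123, iterate w ≥ l with w dividing 123/l, and set h = 123/(l·w).
Triples found (2): (1×1×123), (1×3×41)

(1×1×123), (1×3×41)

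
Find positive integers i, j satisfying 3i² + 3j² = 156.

Try small values of i and check whether (156 - 3i²)/3 is a perfect square.
i = 4: 3·4² = 48, so 3j² = 156 - 48 = 108, giving j² = 36, j = 6.
Check: 3·4² + 3·6² = 48 + 108 = 156 ✓

i = 4, j = 6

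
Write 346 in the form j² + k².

We need to find integers j, k > 0 such that j² + k² = 346.
Trying j = 11: k² = 346 - 11² = 346 - 121 = 225
k = 15
Check: 11² + 15² = 121 + 225 = 346 ✓

346 = 11² + 15²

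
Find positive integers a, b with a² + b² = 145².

We need a² + b² = 145² = 21025.
Trying: 17² + 144² = 289 + 20736 = 21025 ✓

(17, 144, 145)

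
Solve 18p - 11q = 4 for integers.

Step 1: Check solvability.
gcd(18, 11) = 1
Since 1 divides 4, solutions exist.

Step 2: Apply extended Euclidean algorithm to find gcd.
We find integers such that 18*x0 + 11*y0 = 1

Step 3: Scale the particular solution.
Multiply by 4/1 = 4:
p = -12, q = -20

Step 4: Verify.
18*(-12) - 11*(-20) = 4 = 4 ✓

p = -12, q = -20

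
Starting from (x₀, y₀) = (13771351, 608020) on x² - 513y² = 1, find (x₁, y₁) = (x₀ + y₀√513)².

Solutions to x² - Dy² = 1 are generated by powers of (x₀ + y₀√D).
The next solution satisfies x₁ + y₁√513 = (x₀ + y₀√513)², giving:
x₁ = x₀² + 513y₀² = 13771351² + 513·608020² = 189650108365201 + 189650108365200 = 379300216730401
y₁ = 2x₀y₀ = 2·13771351·608020 = 16746513670040

Verify: 379300216730401² - 513·16746513670040² = 143868654411729170666717620801 - 143868654411729170666717620800 = 1 ✓

x = 379300216730401, y = 16746513670040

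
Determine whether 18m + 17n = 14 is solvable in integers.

Step 1: Compute gcd(18, 17).
gcd(18, 17) = 1

Step 2: Check divisibility.
Does 1 divide 14? 14 = 1 x 14, so yes.

By the theorem on linear Diophantine equations, 18m + 17n = 14 has integer solutions if and only if gcd(18, 17) divides 14. Since 1 | 14, solutions exist.

Yes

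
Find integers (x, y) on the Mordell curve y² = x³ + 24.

Try small integer x values and check whether x³ + 24 is a perfect square.
x = 10: x³ + 24 = 10³ + 24 = 1000 + 24 = 1024
Is 1024 a perfect square? 32² = 1024 ✓
So (x, y) = (10, 32) is a solution.

x = 10, y = 32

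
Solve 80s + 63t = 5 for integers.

Step 1: Check solvability.
gcd(80, 63) = 1
Since 1 divides 5, solutions exist.

Step 2: Apply extended Euclidean algorithm to find gcd.
We find integers such that 80*x0 + 63*y0 = 1

Step 3: Scale the particular solution.
Multiply by 5/1 = 5:
s = 130, t = -165

Step 4: Verify.
80*(130) + 63*(-165) = 5 = 5 ✓

s = 130, t = -165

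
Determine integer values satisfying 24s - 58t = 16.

Step 1: Check solvability.
gcd(24, 58) = 2
Since 2 divides 16, solutions exist.

Step 2: Apply extended Euclidean algorithm to find gcd.
We find integers such that 24*x0 + 58*y0 = 2

Step 3: Scale the particular solution.
Multiply by 16/2 = 8:
s = -96, t = -40

Step 4: Verify.
24*(-96) - 58*(-40) = 16 = 16 ✓

s = -96, t = -40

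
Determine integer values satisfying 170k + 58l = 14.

Step 1: Check solvability.
gcd(170, 58) = 2
Since 2 divides 14, solutions exist.

Step 2: Apply extended Euclidean algorithm to find gcd.
We find integers such that 170*x0 + 58*y0 = 2

Step 3: Scale the particular solution.
Multiply by 14/2 = 7:
k = 98, l = -287

Step 4: Verify.
170*(98) + 58*(-287) = 14 = 14 ✓

k = 98, l = -287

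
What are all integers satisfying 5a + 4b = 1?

Step 1: Compute gcd(5, 4) = 1.
Since 1 divides 1, solutions exist.

Step 2: Find a particular solution using extended Euclidean algorithm.
We get a₀ = 1, b₀ = -1.
Check: 5*1 + 4*-1 = 1 = 1 ✓

Step 3: Write the general solution.
a = 1 + (4/1)t = 1 + 4t
b = -1 - (5/1)t = -1 - 5t
for any integer t.

a = 1 + 4t, b = -1 - 5t for integer t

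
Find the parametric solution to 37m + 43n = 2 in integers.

Step 1: Compute gcd(37, 43) = 1.
Since 1 divides 2, solutions exist.

Step 2: Find a particular solution using extended Euclidean algorithm.
We get m₀ = 14, n₀ = -12.
Check: 37*14 + 43*-12 = 2 = 2 ✓

Step 3: Write the general solution.
m = 14 + (43/1)t = 14 + 43t
n = -12 - (37/1)t = -12 - 37t
for any integer t.

m = 14 + 43t, n = -12 - 37t for integer t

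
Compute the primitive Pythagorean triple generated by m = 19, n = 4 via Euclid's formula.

a = m² - n² = 361 - 16 = 345
b = 2mn = 2·19·4 = 152
c = m² + n² = 361 + 16 = 377
Verify: 345² + 152² = 119025 + 23104 = 142129 = 377² ✓

(345, 152, 377)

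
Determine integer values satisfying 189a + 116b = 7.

Step 1: Check solvability.
gcd(189, 116) = 1
Since 1 divides 7, solutions exist.

Step 2: Apply extended Euclidean algorithm to find gcd.
We find integers such that 189*x0 + 116*y0 = 1

Step 3: Scale the particular solution.
Multiply by 7/1 = 7:
a = -189, b = 308

Step 4: Verify.
189*(-189) + 116*(308) = 7 = 7 ✓

a = -189, b = 308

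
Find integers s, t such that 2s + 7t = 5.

Step 1: Check solvability.
gcd(2, 7) = 1
Since 1 divides 5, solutions exist.

Step 2: Apply extended Euclidean algorithm to find gcd.
We find integers such that 2*x0 + 7*y0 = 1

Step 3: Scale the particular solution.
Multiply by 5/1 = 5:
s = -15, t = 5

Step 4: Verify.
2*(-15) + 7*(5) = 5 = 5 ✓

s = -15, t = 5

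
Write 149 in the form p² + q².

We need to find integers p, q > 0 such that p² + q² = 149.
Trying p = 7: q² = 149 - 7² = 149 - 49 = 100
q = 10
Check: 7² + 10² = 49 + 100 = 149 ✓

149 = 7² + 10²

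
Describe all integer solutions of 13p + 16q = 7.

Step 1: Compute gcd(13, 16) = 1.
Since 1 divides 7, solutions exist.

Step 2: Find a particular solution using extended Euclidean algorithm.
We get p₀ = 35, q₀ = -28.
Check: 13*35 + 16*-28 = 7 = 7 ✓

Step 3: Write the general solution.
p = 35 + (16/1)t = 35 + 16t
q = -28 - (13/1)t = -28 - 13t
for any integer t.

p = 35 + 16t, q = -28 - 13t for integer t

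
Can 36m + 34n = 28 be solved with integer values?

Step 1: Compute gcd(36, 34).
gcd(36, 34) = 2

Step 2: Check divisibility.
Does 2 divide 28? 28 = 2 x 14, so yes.

By the theorem on linear Diophantine equations, 36m + 34n = 28 has integer solutions if and only if gcd(36, 34) divides 28. Since 2 | 28, solutions exist.

Yes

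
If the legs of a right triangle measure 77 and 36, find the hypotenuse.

c² = a² + b² = 77² + 36² = 5929 + 1296 = 7225
c = 85

85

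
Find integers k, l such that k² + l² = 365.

We need to find integers k, l > 0 such that k² + l² = 365.
Trying k = 2: l² = 365 - 2² = 365 - 4 = 361
l = 19
Check: 2² + 19² = 4 + 361 = 365 ✓

365 = 2² + 19²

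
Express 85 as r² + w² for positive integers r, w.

We need to find integers r, w > 0 such that r² + w² = 85.
Trying r = 2: w² = 85 - 2² = 85 - 4 = 81
w = 9
Check: 2² + 9² = 4 + 81 = 85 ✓

85 = 2² + 9²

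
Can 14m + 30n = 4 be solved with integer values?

Step 1: Compute gcd(14, 30).
gcd(14, 30) = 2

Step 2: Check divisibility.
Does 2 divide 4? 4 = 2 x 2, so yes.

By the theorem on linear Diophantine equations, 14m + 30n = 4 has integer solutions if and only if gcd(14, 30) divides 4. Since 2 | 4, solutions exist.

Yes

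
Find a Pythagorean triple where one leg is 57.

We need the other leg and hypotenuse such that 57² + x² = c².
Take x = 1624, c = 1625: 57² + 1624² = 3249 + 2637376 = 2640625 = 1625² ✓
Triple: (57, 1624, 1625)

(57, 1624, 1625)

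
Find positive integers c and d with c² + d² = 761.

We need to find integers c, d > 0 such that c² + d² = 761.
Trying c = 19: d² = 761 - 19² = 761 - 361 = 400
d = 20
Check: 19² + 20² = 361 + 400 = 761 ✓

761 = 19² + 20²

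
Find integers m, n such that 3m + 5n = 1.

Step 1: Check solvability.
gcd(3, 5) = 1
Since 1 divides 1, solutions exist.

Step 2: Apply extended Euclidean algorithm to find gcd.
We find integers such that 3*x0 + 5*y0 = 1

Step 3: Scale the particular solution.
Multiply by 1/1 = 1:
m = 2, n = -1

Step 4: Verify.
3*(2) + 5*(-1) = 1 = 1 ✓

m = 2, n = -1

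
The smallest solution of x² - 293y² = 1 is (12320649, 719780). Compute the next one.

Solutions to x² - Dy² = 1 are generated by powers of (x₀ + y₀√D).
The next solution satisfies x₁ + y₁√293 = (x₀ + y₀√293)², giving:
x₁ = x₀² + 293y₀² = 12320649² + 293·719780² = 151798391781201 + 151798391781200 = 303596783562401
y₁ = 2x₀y₀ = 2·12320649·719780 = 17736313474440

Verify: 303596783562401² - 293·17736313474440² = 92171006989435358028260884801 - 92171006989435358028260884800 = 1 ✓

x = 303596783562401, y = 17736313474440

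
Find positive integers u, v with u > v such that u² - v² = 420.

Factor: u² - v² = (u+v)(u-v) = 420.
We need two factors of 420 with the same parity.
Use u+v = 210 and u-v = 2 (product 210·2 = 420).
Adding: 2u = 212, so u = 106.
Subtracting: 2v = 208, so v = 104.
Check: 106² - 104² = 11236 - 10816 = 420 ✓

u = 106, v = 104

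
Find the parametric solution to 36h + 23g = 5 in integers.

Step 1: Compute gcd(36, 23) = 1.
Since 1 divides 5, solutions exist.

Step 2: Find a particular solution using extended Euclidean algorithm.
We get h₀ = -35, g₀ = 55.
Check: 36*-35 + 23*55 = 5 = 5 ✓

Step 3: Write the general solution.
h = -35 + (23/1)t = -35 + 23t
g = 55 - (36/1)t = 55 - 36t
for any integer t.

h = -35 + 23t, g = 55 - 36t for integer t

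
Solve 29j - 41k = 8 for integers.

Step 1: Check solvability.
gcd(29, 41) = 1
Since 1 divides 8, solutions exist.

Step 2: Apply extended Euclidean algorithm to find gcd.
We find integers such that 29*x0 + 41*y0 = 1

Step 3: Scale the particular solution.
Multiply by 8/1 = 8:
j = 136, k = 96

Step 4: Verify.
29*(136) - 41*(96) = 8 = 8 ✓

j = 136, k = 96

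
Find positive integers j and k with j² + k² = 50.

We need to find integers j, k > 0 such that j² + k² = 50.
Trying j = 1: k² = 50 - 1² = 50 - 1 = 49
k = 7
Check: 1² + 7² = 1 + 49 = 50 ✓

50 = 1² + 7²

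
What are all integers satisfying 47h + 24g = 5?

Step 1: Compute gcd(47, 24) = 1.
Since 1 divides 5, solutions exist.

Step 2: Find a particular solution using extended Euclidean algorithm.
We get h₀ = -5, g₀ = 10.
Check: 47*-5 + 24*10 = 5 = 5 ✓

Step 3: Write the general solution.
h = -5 + (24/1)t = -5 + 24t
g = 10 - (47/1)t = 10 - 47t
for any integer t.

h = -5 + 24t, g = 10 - 47t for integer t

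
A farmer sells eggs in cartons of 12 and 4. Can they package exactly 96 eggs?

We need non-negative a, b with 12a + 4b = 96.
gcd(12, 4) = 4 divides 96.
Try a = 0: 4b = 96 - 0 = 96, so b = 24.
One way: 0 cartons of 12 and 24 cartons of 4.

Yes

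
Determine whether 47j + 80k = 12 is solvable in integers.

Step 1: Compute gcd(47, 80).
gcd(47, 80) = 1

Step 2: Check divisibility.
Does 1 divide 12? 12 = 1 x 12, so yes.

By the theorem on linear Diophantine equations, 47j + 80k = 12 has integer solutions if and only if gcd(47, 80) divides 12. Since 1 | 12, solutions exist.

Yes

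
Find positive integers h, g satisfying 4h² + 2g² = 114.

Try small values of h and check whether (114 - 4h²)/2 is a perfect square.
h = 2: 4·2² = 16, so 2g² = 114 - 16 = 98, giving g² = 49, g = 7.
Check: 4·2² + 2·7² = 16 + 98 = 114 ✓

h = 2, g = 7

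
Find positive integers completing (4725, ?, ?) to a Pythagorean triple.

We need the other leg and hypotenuse such that 4725² + x² = c².
Take x = 364, c = 4739: 4725² + 364² = 22325625 + 132496 = 22458121 = 4739² ✓
Triple: (4725, 364, 4739)

(4725, 364, 4739)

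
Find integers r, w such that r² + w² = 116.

We need to find integers r, w > 0 such that r² + w² = 116.
Trying r = 4: w² = 116 - 4² = 116 - 16 = 100
w = 10
Check: 4² + 10² = 16 + 100 = 116 ✓

116 = 4² + 10²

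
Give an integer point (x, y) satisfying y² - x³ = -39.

Try small integer x values and check whether x³ - 39 is a perfect square.
x = 4: x³ - 39 = 4³ - 39 = 64 - 39 = 25
Is 25 a perfect square? 5² = 25 ✓
So (x, y) = (4, 5) is a solution.

x = 4, y = 5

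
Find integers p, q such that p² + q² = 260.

We need to find integers p, q > 0 such that p² + q² = 260.
Trying p = 2: q² = 260 - 2² = 260 - 4 = 256
q = 16
Check: 2² + 16² = 4 + 256 = 260 ✓

260 = 2² + 16²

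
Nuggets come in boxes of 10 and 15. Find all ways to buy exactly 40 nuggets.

We need non-negative integers (x, y) with 10x + 15y = 40.
For each x in 0..4, check if 40 - 10x is a non-negative multiple of 15.
x = 1: 15y = 30, y = 2 ✓
x = 4: 15y = 0, y = 0 ✓

(1 boxes of 10, 2 boxes of 15), (4 boxes of 10, 0 boxes of 15)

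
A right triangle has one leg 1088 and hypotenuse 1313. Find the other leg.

a² = c² - b² = 1723969 - 1183744 = 540225
a = 735

735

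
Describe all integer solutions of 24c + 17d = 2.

Step 1: Compute gcd(24, 17) = 1.
Since 1 divides 2, solutions exist.

Step 2: Find a particular solution using extended Euclidean algorithm.
We get c₀ = 10, d₀ = -14.
Check: 24*10 + 17*-14 = 2 = 2 ✓

Step 3: Write the general solution.
c = 10 + (17/1)t = 10 + 17t
d = -14 - (24/1)t = -14 - 24t
for any integer t.

c = 10 + 17t, d = -14 - 24t for integer t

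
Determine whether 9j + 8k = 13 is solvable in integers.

Step 1: Compute gcd(9, 8).
gcd(9, 8) = 1

Step 2: Check divisibility.
Does 1 divide 13? 13 = 1 x 13, so yes.

By the theorem on linear Diophantine equations, 9j + 8k = 13 has integer solutions if and only if gcd(9, 8) divides 13. Since 1 | 13, solutions exist.

Yes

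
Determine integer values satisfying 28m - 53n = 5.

Step 1: Check solvability.
gcd(28, 53) = 1
Since 1 divides 5, solutions exist.

Step 2: Apply extended Euclidean algorithm to find gcd.
We find integers such that 28*x0 + 53*y0 = 1

Step 3: Scale the particular solution.
Multiply by 5/1 = 5:
m = -85, n = -45

Step 4: Verify.
28*(-85) - 53*(-45) = 5 = 5 ✓

m = -85, n = -45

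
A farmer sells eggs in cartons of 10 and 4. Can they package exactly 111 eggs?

We need non-negative a, b with 10a + 4b = 111.
gcd(10, 4) = 2, and 2 does not divide 111.
No integer solutions exist.

No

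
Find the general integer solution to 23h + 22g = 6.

Step 1: Compute gcd(23, 22) = 1.
Since 1 divides 6, solutions exist.

Step 2: Find a particular solution using extended Euclidean algorithm.
We get h₀ = 6, g₀ = -6.
Check: 23*6 + 22*-6 = 6 = 6 ✓

Step 3: Write the general solution.
h = 6 + (22/1)t = 6 + 22t
g = -6 - (23/1)t = -6 - 23t
for any integer t.

h = 6 + 22t, g = -6 - 23t for integer t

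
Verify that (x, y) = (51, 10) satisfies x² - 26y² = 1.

Compute x² = 51² = 2601
Compute 26y² = 26·10² = 26·100 = 2600
x² - 26y² = 2601 - 2600 = 1
Since this equals 1, (51, 10) is a solution.

Yes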